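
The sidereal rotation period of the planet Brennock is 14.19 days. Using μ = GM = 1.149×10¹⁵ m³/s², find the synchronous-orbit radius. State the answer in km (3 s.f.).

r_sync ≈ 3.52×10⁵ km

T = 14.19 days = 1.226×10⁶ s.
A synchronous orbit has period T, so by Kepler's third law a = (μT²/4π²)^(1/3).
μT²/4π² = 1.149×10¹⁵ × (1.226×10⁶)² / 39.48 = 4.375×10²⁵ m³.
a = 3.524×10⁸ m = 3.5236×10⁵ km.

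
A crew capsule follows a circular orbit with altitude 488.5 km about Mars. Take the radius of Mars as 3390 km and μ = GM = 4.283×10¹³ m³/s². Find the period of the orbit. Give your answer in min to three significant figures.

r = 3390 + 488.5 = 3878.5 km = 3.8785×10⁶ m.
Kepler's third law: T = 2π√(r³/μ) = 2π√((3.878×10⁶)³ / 4.283×10¹³).
r³/μ = 1.362×10⁶ s², so T = 2π × 1.167×10³ = 7.333×10³ s.
Converting: 7.333×10³ s ÷ 60.00 = 122.2 min.

T ≈ 122 min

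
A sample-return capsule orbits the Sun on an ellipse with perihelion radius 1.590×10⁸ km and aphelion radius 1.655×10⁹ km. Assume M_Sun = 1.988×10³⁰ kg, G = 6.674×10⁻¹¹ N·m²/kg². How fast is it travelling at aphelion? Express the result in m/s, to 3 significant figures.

v ≈ 3750 m/s

μ = GM = 6.674×10⁻¹¹ × 1.988×10³⁰ = 1.327×10²⁰ m³/s².
Semi-major axis a = (r_p + r_a)/2 = 9.0700×10⁸ km = 9.070×10¹¹ m.
Vis-viva: v² = μ(2/r − 1/a) = 1.327×10²⁰ × (1.208×10⁻¹² − 1.103×10⁻¹²) = 1.405×10⁷ m²/s².
v = 3749 m/s.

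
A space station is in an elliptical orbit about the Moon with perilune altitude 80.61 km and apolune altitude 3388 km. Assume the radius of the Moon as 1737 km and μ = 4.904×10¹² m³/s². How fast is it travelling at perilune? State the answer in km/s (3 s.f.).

r_p = 1737 + 80.61 = 1817.6 km = 1.8176×10⁶ m.
r_a = 1737 + 3388 = 5125.0 km = 5.1250×10⁶ m.
Semi-major axis a = (r_p + r_a)/2 = 3471.3 km = 3.471×10⁶ m.
Vis-viva: v² = μ(2/r − 1/a) = 4.904×10¹² × (1.100×10⁻⁶ − 2.881×10⁻⁷) = 3.983×10⁶ m²/s².
v = 1996 m/s = 1.996 km/s.

v ≈ 2.00 km/s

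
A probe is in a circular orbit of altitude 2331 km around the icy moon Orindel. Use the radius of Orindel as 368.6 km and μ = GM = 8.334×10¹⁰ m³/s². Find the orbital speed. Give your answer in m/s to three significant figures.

v ≈ 176 m/s

r = 368.6 + 2331 = 2699.6 km = 2.6996×10⁶ m.
For a circular orbit v = √(μ/r) = √(8.334×10¹⁰ / 2.700×10⁶) = √(3.087×10⁴) = 175.7 m/s.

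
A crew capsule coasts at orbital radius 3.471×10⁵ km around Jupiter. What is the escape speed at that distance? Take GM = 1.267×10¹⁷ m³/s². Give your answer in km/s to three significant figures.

r = 3.471×10⁵ km = 3.471×10⁸ m.
Escape speed v_esc = √(2μ/r) = √(2 × 1.267×10¹⁷ / 3.471×10⁸) = √(7.300×10⁸) = 27020 m/s.
= 27.02 km/s.

v_esc ≈ 27.0 km/s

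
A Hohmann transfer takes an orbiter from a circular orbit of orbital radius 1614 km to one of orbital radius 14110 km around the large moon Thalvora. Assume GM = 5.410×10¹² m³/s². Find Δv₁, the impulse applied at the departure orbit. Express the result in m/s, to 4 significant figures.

r₁ = 1614 km = 1.614×10⁶ m.
r₂ = 14110 km = 1.411×10⁷ m.
Transfer ellipse a_t = (r₁ + r₂)/2 = 7.862×10⁶ m.
At r₁: circular v_c1 = √(μ/r₁) = 1831 m/s; transfer-periapsis v_p = √[μ(2/r₁ − 1/a_t)] = 2453 m/s.
Δv₁ = v_p − v_c1 = 621.9 m/s.

Δv ≈ 621.9 m/s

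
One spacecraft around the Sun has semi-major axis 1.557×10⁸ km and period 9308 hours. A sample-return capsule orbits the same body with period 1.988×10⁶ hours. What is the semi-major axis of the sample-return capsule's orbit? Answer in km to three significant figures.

Kepler's third law: a³ ∝ T², so a₂ = a₁ (T₂/T₁)^(2/3).
T₂/T₁ = 213.6, (T₂/T₁)^(2/3) = 35.73.
a₂ = 1.557×10⁸ × 35.73 = 5.563×10⁹ km.

a₂ ≈ 5.56×10⁹ km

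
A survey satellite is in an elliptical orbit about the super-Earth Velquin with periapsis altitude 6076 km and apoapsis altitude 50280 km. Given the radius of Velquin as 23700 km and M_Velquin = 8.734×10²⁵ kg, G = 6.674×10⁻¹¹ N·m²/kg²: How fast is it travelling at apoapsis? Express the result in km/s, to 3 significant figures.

v ≈ 6.72 km/s

μ = GM = 6.674×10⁻¹¹ × 8.734×10²⁵ = 5.829×10¹⁵ m³/s².
r_p = 23700 + 6076 = 29776 km = 2.9776×10⁷ m.
r_a = 23700 + 50280 = 73980 km = 7.3980×10⁷ m.
Semi-major axis a = (r_p + r_a)/2 = 51878 km = 5.188×10⁷ m.
Vis-viva: v² = μ(2/r − 1/a) = 5.829×10¹⁵ × (2.703×10⁻⁸ − 1.928×10⁻⁸) = 4.522×10⁷ m²/s².
v = 6725 m/s = 6.725 km/s.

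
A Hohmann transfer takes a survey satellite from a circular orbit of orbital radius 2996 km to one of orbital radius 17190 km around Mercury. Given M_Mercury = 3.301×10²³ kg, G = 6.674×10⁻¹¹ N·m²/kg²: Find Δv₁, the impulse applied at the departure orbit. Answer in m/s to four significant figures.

Δv ≈ 827.2 m/s

μ = GM = 6.674×10⁻¹¹ × 3.301×10²³ = 2.203×10¹³ m³/s².
r₁ = 2996 km = 2.996×10⁶ m.
r₂ = 17190 km = 1.719×10⁷ m.
Transfer ellipse a_t = (r₁ + r₂)/2 = 1.009×10⁷ m.
At r₁: circular v_c1 = √(μ/r₁) = 2712 m/s; transfer-periherm v_p = √[μ(2/r₁ − 1/a_t)] = 3539 m/s.
Δv₁ = v_p − v_c1 = 827.2 m/s.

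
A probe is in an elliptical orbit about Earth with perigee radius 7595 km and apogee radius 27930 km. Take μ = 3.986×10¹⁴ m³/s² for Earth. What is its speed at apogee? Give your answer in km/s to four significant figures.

Semi-major axis a = (r_p + r_a)/2 = 17762 km = 1.776×10⁷ m.
Vis-viva: v² = μ(2/r − 1/a) = 3.986×10¹⁴ × (7.161×10⁻⁸ − 5.630×10⁻⁸) = 6.102×10⁶ m²/s².
v = 2470 m/s = 2.470 km/s.

v ≈ 2.470 km/s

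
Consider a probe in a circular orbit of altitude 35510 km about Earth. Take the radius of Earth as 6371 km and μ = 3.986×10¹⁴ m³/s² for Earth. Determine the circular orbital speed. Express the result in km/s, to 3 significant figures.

r = 6371 + 35510 = 41881 km = 4.1881×10⁷ m.
For a circular orbit v = √(μ/r) = √(3.986×10¹⁴ / 4.188×10⁷) = √(9.517×10⁶) = 3085 m/s.
That is 3.085 km/s.

v ≈ 3.09 km/s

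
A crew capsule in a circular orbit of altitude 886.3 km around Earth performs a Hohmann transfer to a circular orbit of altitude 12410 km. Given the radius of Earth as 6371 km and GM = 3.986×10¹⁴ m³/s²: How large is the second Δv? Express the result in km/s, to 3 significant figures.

r₁ = 6371 + 886.3 = 7257.3 km = 7.2573×10⁶ m.
r₂ = 6371 + 12410 = 18781 km = 1.8781×10⁷ m.
Transfer ellipse a_t = (r₁ + r₂)/2 = 1.302×10⁷ m.
At r₁: circular v_c1 = √(μ/r₁) = 7411 m/s; transfer-perigee v_p = √[μ(2/r₁ − 1/a_t)] = 8901 m/s.
At r₂: circular v_c2 = √(μ/r₂) = 4607 m/s; transfer-apogee v_a = √[μ(2/r₂ − 1/a_t)] = 3440 m/s.
Δv₂ = v_c2 − v_a = 1167 m/s.
= 1.167 km/s.

Δv ≈ 1.17 km/s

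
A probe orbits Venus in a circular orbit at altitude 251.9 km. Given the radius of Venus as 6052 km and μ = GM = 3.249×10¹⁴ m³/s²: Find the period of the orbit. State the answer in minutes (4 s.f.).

T ≈ 91.95 minutes

r = 6052 + 251.9 = 6303.9 km = 6.3039×10⁶ m.
Kepler's third law: T = 2π√(r³/μ) = 2π√((6.304×10⁶)³ / 3.249×10¹⁴).
r³/μ = 7.710×10⁵ s², so T = 2π × 8.781×10² = 5.517×10³ s.
Converting: 5.517×10³ s ÷ 60.00 = 91.95 minutes.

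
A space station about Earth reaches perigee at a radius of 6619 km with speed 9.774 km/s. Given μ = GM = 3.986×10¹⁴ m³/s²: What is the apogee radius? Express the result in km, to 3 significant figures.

apogee radius ≈ 25400 km

r_p = 6.619×10⁶ m.
Specific energy ε = v²/2 − μ/r = -1.246×10⁷ J/kg, so a = −μ/(2ε) = 1.600×10⁷ m.
The apsides satisfy r_p + r_a = 2a, so the apogee radius is 2a − r_p = 2.538×10⁷ m = 25384 km.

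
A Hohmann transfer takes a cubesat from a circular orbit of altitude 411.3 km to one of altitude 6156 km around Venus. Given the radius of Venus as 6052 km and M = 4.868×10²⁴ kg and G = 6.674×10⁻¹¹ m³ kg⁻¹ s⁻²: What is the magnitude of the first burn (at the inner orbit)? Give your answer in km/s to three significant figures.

μ = GM = 6.674×10⁻¹¹ × 4.868×10²⁴ = 3.249×10¹⁴ m³/s².
r₁ = 6052 + 411.3 = 6463.3 km = 6.4633×10⁶ m.
r₂ = 6052 + 6156 = 12208 km = 1.2208×10⁷ m.
Transfer ellipse a_t = (r₁ + r₂)/2 = 9.336×10⁶ m.
At r₁: circular v_c1 = √(μ/r₁) = 7090 m/s; transfer-periapsis v_p = √[μ(2/r₁ − 1/a_t)] = 8108 m/s.
Δv₁ = v_p − v_c1 = 1018 m/s.
= 1.018 km/s.

Δv ≈ 1.02 km/s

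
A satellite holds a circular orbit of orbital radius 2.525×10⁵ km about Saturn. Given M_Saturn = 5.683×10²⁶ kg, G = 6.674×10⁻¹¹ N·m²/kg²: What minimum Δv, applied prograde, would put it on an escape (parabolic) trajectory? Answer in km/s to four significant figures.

Δv ≈ 5.077 km/s

μ = GM = 6.674×10⁻¹¹ × 5.683×10²⁶ = 3.793×10¹⁶ m³/s².
r = 2.525×10⁵ km = 2.525×10⁸ m.
Circular speed v_c = √(μ/r) = 12260 m/s.
Escape speed v_esc = √(2μ/r) = √2 × v_c = 17330 m/s.
Δv = v_esc − v_c = 5077 m/s = 5.077 km/s.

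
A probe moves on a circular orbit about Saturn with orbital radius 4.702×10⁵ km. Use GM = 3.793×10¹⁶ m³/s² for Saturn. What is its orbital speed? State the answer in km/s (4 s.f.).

v ≈ 8.982 km/s

r = 4.702×10⁵ km = 4.702×10⁸ m.
For a circular orbit v = √(μ/r) = √(3.793×10¹⁶ / 4.702×10⁸) = √(8.067×10⁷) = 8982 m/s.
That is 8.982 km/s.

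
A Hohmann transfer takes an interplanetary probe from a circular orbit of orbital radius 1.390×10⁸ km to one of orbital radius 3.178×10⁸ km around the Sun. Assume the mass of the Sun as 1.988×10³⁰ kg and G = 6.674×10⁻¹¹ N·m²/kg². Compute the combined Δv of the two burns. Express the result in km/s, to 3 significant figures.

Δv_total ≈ 10.0 km/s

μ = GM = 6.674×10⁻¹¹ × 1.988×10³⁰ = 1.327×10²⁰ m³/s².
r₁ = 1.390×10⁸ km = 1.390×10¹¹ m.
r₂ = 3.178×10⁸ km = 3.178×10¹¹ m.
Transfer ellipse a_t = (r₁ + r₂)/2 = 2.284×10¹¹ m.
At r₁: circular v_c1 = √(μ/r₁) = 30900 m/s; transfer-perihelion v_p = √[μ(2/r₁ − 1/a_t)] = 36440 m/s.
Δv₁ = v_p − v_c1 = 5548 m/s.
At r₂: circular v_c2 = √(μ/r₂) = 20430 m/s; transfer-aphelion v_a = √[μ(2/r₂ − 1/a_t)] = 15940 m/s.
Δv₂ = v_c2 − v_a = 4493 m/s.
Total Δv = Δv₁ + Δv₂ = 10040 m/s = 10.04 km/s.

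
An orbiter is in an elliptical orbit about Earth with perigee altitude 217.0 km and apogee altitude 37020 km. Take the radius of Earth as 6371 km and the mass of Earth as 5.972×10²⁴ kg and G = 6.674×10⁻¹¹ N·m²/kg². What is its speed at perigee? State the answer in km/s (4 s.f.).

μ = GM = 6.674×10⁻¹¹ × 5.972×10²⁴ = 3.986×10¹⁴ m³/s².
r_p = 6371 + 217.0 = 6588.0 km = 6.5880×10⁶ m.
r_a = 6371 + 37020 = 43391 km = 4.3391×10⁷ m.
Semi-major axis a = (r_p + r_a)/2 = 24990 km = 2.499×10⁷ m.
Vis-viva: v² = μ(2/r − 1/a) = 3.986×10¹⁴ × (3.036×10⁻⁷ − 4.002×10⁻⁸) = 1.050×10⁸ m²/s².
v = 10250 m/s = 10.25 km/s.

v ≈ 10.25 km/s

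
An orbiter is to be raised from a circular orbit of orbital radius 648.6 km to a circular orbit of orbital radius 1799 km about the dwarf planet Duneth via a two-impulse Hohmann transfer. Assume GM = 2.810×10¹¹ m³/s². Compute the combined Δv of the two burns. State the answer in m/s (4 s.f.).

Δv_total ≈ 247.3 m/s

r₁ = 648.6 km = 6.486×10⁵ m.
r₂ = 1799 km = 1.799×10⁶ m.
Transfer ellipse a_t = (r₁ + r₂)/2 = 1.224×10⁶ m.
At r₁: circular v_c1 = √(μ/r₁) = 658.2 m/s; transfer-periapsis v_p = √[μ(2/r₁ − 1/a_t)] = 798.0 m/s.
Δv₁ = v_p − v_c1 = 139.8 m/s.
At r₂: circular v_c2 = √(μ/r₂) = 395.2 m/s; transfer-apoapsis v_a = √[μ(2/r₂ − 1/a_t)] = 287.7 m/s.
Δv₂ = v_c2 − v_a = 107.5 m/s.
Total Δv = Δv₁ + Δv₂ = 247.3 m/s.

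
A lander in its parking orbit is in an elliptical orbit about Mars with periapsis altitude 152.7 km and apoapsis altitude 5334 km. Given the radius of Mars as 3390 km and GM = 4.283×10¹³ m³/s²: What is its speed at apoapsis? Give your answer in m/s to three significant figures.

v ≈ 1680 m/s

r_p = 3390 + 152.7 = 3542.7 km = 3.5427×10⁶ m.
r_a = 3390 + 5334 = 8724.0 km = 8.7240×10⁶ m.
Semi-major axis a = (r_p + r_a)/2 = 6133.4 km = 6.133×10⁶ m.
Vis-viva: v² = μ(2/r − 1/a) = 4.283×10¹³ × (2.293×10⁻⁷ − 1.630×10⁻⁷) = 2.836×10⁶ m²/s².
v = 1684 m/s.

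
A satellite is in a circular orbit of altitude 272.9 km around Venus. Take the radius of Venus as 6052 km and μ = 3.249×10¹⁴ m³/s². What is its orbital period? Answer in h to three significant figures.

T ≈ 1.54 h

r = 6052 + 272.9 = 6324.9 km = 6.3249×10⁶ m.
Kepler's third law: T = 2π√(r³/μ) = 2π√((6.325×10⁶)³ / 3.249×10¹⁴).
r³/μ = 7.788×10⁵ s², so T = 2π × 8.825×10² = 5.545×10³ s.
Converting: 5.545×10³ s ÷ 3600 = 1.540 h.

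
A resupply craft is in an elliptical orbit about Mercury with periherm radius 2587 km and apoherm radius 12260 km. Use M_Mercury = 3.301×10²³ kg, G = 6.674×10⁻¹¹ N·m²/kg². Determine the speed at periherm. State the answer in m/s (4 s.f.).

v ≈ 3750 m/s

μ = GM = 6.674×10⁻¹¹ × 3.301×10²³ = 2.203×10¹³ m³/s².
Semi-major axis a = (r_p + r_a)/2 = 7423.5 km = 7.424×10⁶ m.
Vis-viva: v² = μ(2/r − 1/a) = 2.203×10¹³ × (7.731×10⁻⁷ − 1.347×10⁻⁷) = 1.406×10⁷ m²/s².
v = 3750 m/s.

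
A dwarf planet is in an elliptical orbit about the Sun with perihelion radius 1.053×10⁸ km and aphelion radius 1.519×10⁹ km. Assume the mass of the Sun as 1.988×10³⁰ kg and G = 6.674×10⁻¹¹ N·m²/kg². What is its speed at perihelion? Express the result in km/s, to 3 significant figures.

μ = GM = 6.674×10⁻¹¹ × 1.988×10³⁰ = 1.327×10²⁰ m³/s².
Semi-major axis a = (r_p + r_a)/2 = 8.1215×10⁸ km = 8.122×10¹¹ m.
Vis-viva: v² = μ(2/r − 1/a) = 1.327×10²⁰ × (1.899×10⁻¹¹ − 1.231×10⁻¹²) = 2.357×10⁹ m²/s².
v = 48550 m/s = 48.55 km/s.

v ≈ 48.5 km/s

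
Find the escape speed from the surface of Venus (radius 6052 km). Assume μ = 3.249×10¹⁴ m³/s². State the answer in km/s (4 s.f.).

r = R = 6.052×10⁶ m.
Escape speed v_esc = √(2μ/r) = √(2 × 3.249×10¹⁴ / 6.052×10⁶) = √(1.074×10⁸) = 10360 m/s.
= 10.36 km/s.

v_esc ≈ 10.36 km/s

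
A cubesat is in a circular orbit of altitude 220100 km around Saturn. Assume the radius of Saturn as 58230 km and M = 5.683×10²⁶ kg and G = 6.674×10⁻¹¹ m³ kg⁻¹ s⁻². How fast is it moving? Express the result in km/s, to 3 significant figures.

v ≈ 11.7 km/s

μ = GM = 6.674×10⁻¹¹ × 5.683×10²⁶ = 3.793×10¹⁶ m³/s².
r = 58230 + 220100 = 278330 km = 2.7833×10⁸ m.
For a circular orbit v = √(μ/r) = √(3.793×10¹⁶ / 2.783×10⁸) = √(1.363×10⁸) = 11670 m/s.
That is 11.67 km/s.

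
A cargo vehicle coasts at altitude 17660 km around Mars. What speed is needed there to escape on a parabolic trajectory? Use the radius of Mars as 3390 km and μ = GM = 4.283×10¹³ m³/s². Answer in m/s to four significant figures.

r = 3390 + 17660 = 21050 km = 2.1050×10⁷ m.
Escape speed v_esc = √(2μ/r) = √(2 × 4.283×10¹³ / 2.105×10⁷) = √(4.069×10⁶) = 2017 m/s.

v_esc ≈ 2017 m/s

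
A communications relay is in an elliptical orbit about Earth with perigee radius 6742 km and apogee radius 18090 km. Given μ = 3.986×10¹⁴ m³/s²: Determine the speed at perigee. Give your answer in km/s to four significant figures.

v ≈ 9.281 km/s

Semi-major axis a = (r_p + r_a)/2 = 12416 km = 1.242×10⁷ m.
Vis-viva: v² = μ(2/r − 1/a) = 3.986×10¹⁴ × (2.966×10⁻⁷ − 8.054×10⁻⁸) = 8.614×10⁷ m²/s².
v = 9281 m/s = 9.281 km/s.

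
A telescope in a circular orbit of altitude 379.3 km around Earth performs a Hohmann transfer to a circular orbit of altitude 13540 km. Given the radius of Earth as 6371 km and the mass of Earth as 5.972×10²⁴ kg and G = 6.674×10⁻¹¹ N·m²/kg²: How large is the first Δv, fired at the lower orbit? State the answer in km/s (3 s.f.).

μ = GM = 6.674×10⁻¹¹ × 5.972×10²⁴ = 3.986×10¹⁴ m³/s².
r₁ = 6371 + 379.3 = 6750.3 km = 6.7503×10⁶ m.
r₂ = 6371 + 13540 = 19911 km = 1.9911×10⁷ m.
Transfer ellipse a_t = (r₁ + r₂)/2 = 1.333×10⁷ m.
At r₁: circular v_c1 = √(μ/r₁) = 7684 m/s; transfer-perigee v_p = √[μ(2/r₁ − 1/a_t)] = 9391 m/s.
Δv₁ = v_p − v_c1 = 1707 m/s.
= 1.707 km/s.

Δv ≈ 1.71 km/s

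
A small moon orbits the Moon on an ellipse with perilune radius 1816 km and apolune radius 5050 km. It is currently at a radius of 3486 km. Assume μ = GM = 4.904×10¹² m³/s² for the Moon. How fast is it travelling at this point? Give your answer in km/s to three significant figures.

v ≈ 1.18 km/s

Semi-major axis a = (r_p + r_a)/2 = 3433.0 km = 3.433×10⁶ m.
Vis-viva: v² = μ(2/r − 1/a) = 4.904×10¹² × (5.737×10⁻⁷ − 2.913×10⁻⁷) = 1.385×10⁶ m²/s².
v = 1177 m/s = 1.177 km/s.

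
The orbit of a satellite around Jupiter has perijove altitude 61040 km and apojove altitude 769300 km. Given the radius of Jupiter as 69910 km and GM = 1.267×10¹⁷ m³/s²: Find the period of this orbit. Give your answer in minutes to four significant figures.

r_p = 69910 + 61040 = 130950 km = 1.3095×10⁸ m.
r_a = 69910 + 769300 = 839210 km = 8.3921×10⁸ m.
Semi-major axis a = (r_p + r_a)/2 = (1.3095×10⁵ + 8.3921×10⁵)/2 = 4.8508×10⁵ km = 4.851×10⁸ m.
By Kepler's third law T = 2π√(a³/μ) = 2π × 3.001×10⁴ = 1.886×10⁵ s.
= 3143 minutes.

T ≈ 3143 minutes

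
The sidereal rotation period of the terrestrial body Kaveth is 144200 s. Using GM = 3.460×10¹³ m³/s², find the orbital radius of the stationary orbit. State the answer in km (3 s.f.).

A synchronous orbit has period T, so by Kepler's third law a = (μT²/4π²)^(1/3).
μT²/4π² = 3.460×10¹³ × (1.442×10⁵)² / 39.48 = 1.822×10²² m³.
a = 2.632×10⁷ m = 26316 km.

r_sync ≈ 26300 km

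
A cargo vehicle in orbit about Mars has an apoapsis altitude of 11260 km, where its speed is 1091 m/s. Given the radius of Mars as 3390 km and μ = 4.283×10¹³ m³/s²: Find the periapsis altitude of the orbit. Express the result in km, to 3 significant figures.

periapsis altitude ≈ 355 km

r_a = 3390 + 11260 = 14650 km = 1.465×10⁷ m.
Specific energy ε = v²/2 − μ/r = -2.328×10⁶ J/kg, so a = −μ/(2ε) = 9.197×10⁶ m.
The apsides satisfy r_p + r_a = 2a, so the periapsis radius is 2a − r_a = 3.745×10⁶ m = 3744.5 km.
Periapsis altitude = 3744.5 − 3390 = 354.53 km.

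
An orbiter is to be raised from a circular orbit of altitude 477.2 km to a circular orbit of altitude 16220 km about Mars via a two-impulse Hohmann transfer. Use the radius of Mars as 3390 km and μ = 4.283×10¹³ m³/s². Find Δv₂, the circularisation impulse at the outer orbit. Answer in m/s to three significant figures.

Δv ≈ 630 m/s

r₁ = 3390 + 477.2 = 3867.2 km = 3.8672×10⁶ m.
r₂ = 3390 + 16220 = 19610 km = 1.9610×10⁷ m.
Transfer ellipse a_t = (r₁ + r₂)/2 = 1.174×10⁷ m.
At r₁: circular v_c1 = √(μ/r₁) = 3328 m/s; transfer-periapsis v_p = √[μ(2/r₁ − 1/a_t)] = 4301 m/s.
At r₂: circular v_c2 = √(μ/r₂) = 1478 m/s; transfer-apoapsis v_a = √[μ(2/r₂ − 1/a_t)] = 848.3 m/s.
Δv₂ = v_c2 − v_a = 629.6 m/s.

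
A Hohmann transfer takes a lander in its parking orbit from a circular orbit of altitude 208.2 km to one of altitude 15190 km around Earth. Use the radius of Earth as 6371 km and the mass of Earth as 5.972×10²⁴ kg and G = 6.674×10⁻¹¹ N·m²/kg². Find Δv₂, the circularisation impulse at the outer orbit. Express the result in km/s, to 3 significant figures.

Δv ≈ 1.36 km/s

μ = GM = 6.674×10⁻¹¹ × 5.972×10²⁴ = 3.986×10¹⁴ m³/s².
r₁ = 6371 + 208.2 = 6579.2 km = 6.5792×10⁶ m.
r₂ = 6371 + 15190 = 21561 km = 2.1561×10⁷ m.
Transfer ellipse a_t = (r₁ + r₂)/2 = 1.407×10⁷ m.
At r₁: circular v_c1 = √(μ/r₁) = 7783 m/s; transfer-perigee v_p = √[μ(2/r₁ − 1/a_t)] = 9635 m/s.
At r₂: circular v_c2 = √(μ/r₂) = 4300 m/s; transfer-apogee v_a = √[μ(2/r₂ − 1/a_t)] = 2940 m/s.
Δv₂ = v_c2 − v_a = 1359 m/s.
= 1.359 km/s.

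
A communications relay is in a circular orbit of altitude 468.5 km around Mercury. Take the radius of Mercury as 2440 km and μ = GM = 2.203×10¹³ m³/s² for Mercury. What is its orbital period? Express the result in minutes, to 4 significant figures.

T ≈ 110.7 minutes

r = 2440 + 468.5 = 2908.5 km = 2.9085×10⁶ m.
Kepler's third law: T = 2π√(r³/μ) = 2π√((2.908×10⁶)³ / 2.203×10¹³).
r³/μ = 1.117×10⁶ s², so T = 2π × 1.057×10³ = 6.640×10³ s.
Converting: 6.640×10³ s ÷ 60.00 = 110.7 minutes.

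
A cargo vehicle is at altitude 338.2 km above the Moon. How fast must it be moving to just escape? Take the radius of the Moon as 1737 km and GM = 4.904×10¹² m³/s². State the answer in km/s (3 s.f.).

v_esc ≈ 2.17 km/s

r = 1737 + 338.2 = 2075.2 km = 2.0752×10⁶ m.
Escape speed v_esc = √(2μ/r) = √(2 × 4.904×10¹² / 2.075×10⁶) = √(4.726×10⁶) = 2174 m/s.
= 2.174 km/s.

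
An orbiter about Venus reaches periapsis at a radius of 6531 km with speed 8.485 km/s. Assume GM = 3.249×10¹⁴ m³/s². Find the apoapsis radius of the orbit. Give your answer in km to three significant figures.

r_p = 6.531×10⁶ m.
Specific energy ε = v²/2 − μ/r = -1.375×10⁷ J/kg, so a = −μ/(2ε) = 1.181×10⁷ m.
The apsides satisfy r_p + r_a = 2a, so the apoapsis radius is 2a − r_p = 1.710×10⁷ m = 17099 km.

apoapsis radius ≈ 17100 km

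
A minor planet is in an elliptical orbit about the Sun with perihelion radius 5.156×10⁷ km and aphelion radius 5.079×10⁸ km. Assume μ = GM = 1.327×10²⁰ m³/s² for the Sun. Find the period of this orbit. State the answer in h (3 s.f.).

Semi-major axis a = (r_p + r_a)/2 = (5.1560×10⁷ + 5.0790×10⁸)/2 = 2.7973×10⁸ km = 2.797×10¹¹ m.
By Kepler's third law T = 2π√(a³/μ) = 2π × 1.284×10⁷ = 8.070×10⁷ s.
= 22420 h.

T ≈ 22400 h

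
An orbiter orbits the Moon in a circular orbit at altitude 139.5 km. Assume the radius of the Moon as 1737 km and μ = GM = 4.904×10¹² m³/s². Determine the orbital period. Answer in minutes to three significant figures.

r = 1737 + 139.5 = 1876.5 km = 1.8765×10⁶ m.
Kepler's third law: T = 2π√(r³/μ) = 2π√((1.876×10⁶)³ / 4.904×10¹²).
r³/μ = 1.347×10⁶ s², so T = 2π × 1.161×10³ = 7.293×10³ s.
Converting: 7.293×10³ s ÷ 60.00 = 121.6 minutes.

T ≈ 122 minutes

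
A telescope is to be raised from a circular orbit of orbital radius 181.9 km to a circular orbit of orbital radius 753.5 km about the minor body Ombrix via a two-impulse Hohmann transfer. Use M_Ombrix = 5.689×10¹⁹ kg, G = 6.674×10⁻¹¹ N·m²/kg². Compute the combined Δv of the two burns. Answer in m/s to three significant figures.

Δv_total ≈ 65.6 m/s

μ = GM = 6.674×10⁻¹¹ × 5.689×10¹⁹ = 3.797×10⁹ m³/s².
r₁ = 181.9 km = 1.819×10⁵ m.
r₂ = 753.5 km = 7.535×10⁵ m.
Transfer ellipse a_t = (r₁ + r₂)/2 = 4.677×10⁵ m.
At r₁: circular v_c1 = √(μ/r₁) = 144.5 m/s; transfer-periapsis v_p = √[μ(2/r₁ − 1/a_t)] = 183.4 m/s.
Δv₁ = v_p − v_c1 = 38.90 m/s.
At r₂: circular v_c2 = √(μ/r₂) = 70.99 m/s; transfer-apoapsis v_a = √[μ(2/r₂ − 1/a_t)] = 44.27 m/s.
Δv₂ = v_c2 − v_a = 26.72 m/s.
Total Δv = Δv₁ + Δv₂ = 65.62 m/s.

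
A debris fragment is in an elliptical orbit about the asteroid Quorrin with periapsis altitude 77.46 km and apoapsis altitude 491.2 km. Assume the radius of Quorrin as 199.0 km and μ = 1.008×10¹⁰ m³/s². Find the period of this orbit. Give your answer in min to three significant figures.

r_p = 199.0 + 77.46 = 276.46 km = 2.7646×10⁵ m.
r_a = 199.0 + 491.2 = 690.20 km = 6.9020×10⁵ m.
Semi-major axis a = (r_p + r_a)/2 = (276.46 + 690.20)/2 = 483.33 km = 4.833×10⁵ m.
By Kepler's third law T = 2π√(a³/μ) = 2π × 3.347×10³ = 2.103×10⁴ s.
= 350.5 min.

T ≈ 350 min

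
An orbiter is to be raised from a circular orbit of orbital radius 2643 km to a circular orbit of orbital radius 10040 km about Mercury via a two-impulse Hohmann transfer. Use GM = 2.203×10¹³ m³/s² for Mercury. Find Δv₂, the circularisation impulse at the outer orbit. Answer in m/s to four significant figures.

r₁ = 2643 km = 2.643×10⁶ m.
r₂ = 10040 km = 1.004×10⁷ m.
Transfer ellipse a_t = (r₁ + r₂)/2 = 6.342×10⁶ m.
At r₁: circular v_c1 = √(μ/r₁) = 2887 m/s; transfer-periherm v_p = √[μ(2/r₁ − 1/a_t)] = 3633 m/s.
At r₂: circular v_c2 = √(μ/r₂) = 1481 m/s; transfer-apoherm v_a = √[μ(2/r₂ − 1/a_t)] = 956.3 m/s.
Δv₂ = v_c2 − v_a = 525.0 m/s.

Δv ≈ 525.0 m/s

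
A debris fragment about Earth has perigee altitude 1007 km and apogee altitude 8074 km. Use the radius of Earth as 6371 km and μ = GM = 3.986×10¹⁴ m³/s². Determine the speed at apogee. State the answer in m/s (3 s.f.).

r_p = 6371 + 1007 = 7378.0 km = 7.3780×10⁶ m.
r_a = 6371 + 8074 = 14445 km = 1.4445×10⁷ m.
Semi-major axis a = (r_p + r_a)/2 = 10912 km = 1.091×10⁷ m.
Vis-viva: v² = μ(2/r − 1/a) = 3.986×10¹⁴ × (1.385×10⁻⁷ − 9.165×10⁻⁸) = 1.866×10⁷ m²/s².
v = 4320 m/s.

v ≈ 4320 m/s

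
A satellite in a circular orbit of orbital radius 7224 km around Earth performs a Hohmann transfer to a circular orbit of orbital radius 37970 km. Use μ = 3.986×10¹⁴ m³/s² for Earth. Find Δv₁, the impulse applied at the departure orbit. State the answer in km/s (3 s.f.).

Δv ≈ 2.20 km/s

r₁ = 7224 km = 7.224×10⁶ m.
r₂ = 37970 km = 3.797×10⁷ m.
Transfer ellipse a_t = (r₁ + r₂)/2 = 2.260×10⁷ m.
At r₁: circular v_c1 = √(μ/r₁) = 7428 m/s; transfer-perigee v_p = √[μ(2/r₁ − 1/a_t)] = 9629 m/s.
Δv₁ = v_p − v_c1 = 2201 m/s.
= 2.201 km/s.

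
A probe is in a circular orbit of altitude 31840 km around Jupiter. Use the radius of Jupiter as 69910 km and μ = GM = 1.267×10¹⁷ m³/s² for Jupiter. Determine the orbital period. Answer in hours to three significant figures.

T ≈ 5.03 hours

r = 69910 + 31840 = 101750 km = 1.0175×10⁸ m.
Kepler's third law: T = 2π√(r³/μ) = 2π√((1.018×10⁸)³ / 1.267×10¹⁷).
r³/μ = 8.314×10⁶ s², so T = 2π × 2.883×10³ = 1.812×10⁴ s.
Converting: 1.812×10⁴ s ÷ 3600 = 5.033 hours.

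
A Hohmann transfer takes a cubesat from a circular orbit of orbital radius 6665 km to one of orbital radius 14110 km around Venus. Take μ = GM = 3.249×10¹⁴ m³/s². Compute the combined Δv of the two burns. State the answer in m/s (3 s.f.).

Δv_total ≈ 2110 m/s

r₁ = 6665 km = 6.665×10⁶ m.
r₂ = 14110 km = 1.411×10⁷ m.
Transfer ellipse a_t = (r₁ + r₂)/2 = 1.039×10⁷ m.
At r₁: circular v_c1 = √(μ/r₁) = 6982 m/s; transfer-periapsis v_p = √[μ(2/r₁ − 1/a_t)] = 8137 m/s.
Δv₁ = v_p − v_c1 = 1155 m/s.
At r₂: circular v_c2 = √(μ/r₂) = 4799 m/s; transfer-apoapsis v_a = √[μ(2/r₂ − 1/a_t)] = 3844 m/s.
Δv₂ = v_c2 − v_a = 954.8 m/s.
Total Δv = Δv₁ + Δv₂ = 2110 m/s.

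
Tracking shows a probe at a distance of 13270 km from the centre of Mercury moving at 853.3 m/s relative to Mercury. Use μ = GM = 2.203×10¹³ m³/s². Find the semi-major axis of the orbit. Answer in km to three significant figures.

a ≈ 8500 km

r = 1.327×10⁷ m.
Vis-viva rearranged: 1/a = 2/r − v²/μ = 1.507×10⁻⁷ − 3.305×10⁻⁸ = 1.177×10⁻⁷ m⁻¹.
a = 8.499×10⁶ m = 8498.7 km.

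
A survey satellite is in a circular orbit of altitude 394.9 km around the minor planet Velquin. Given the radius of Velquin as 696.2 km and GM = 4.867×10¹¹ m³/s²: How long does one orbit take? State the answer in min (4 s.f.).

T ≈ 171.1 min

r = 696.2 + 394.9 = 1091.1 km = 1.0911×10⁶ m.
Kepler's third law: T = 2π√(r³/μ) = 2π√((1.091×10⁶)³ / 4.867×10¹¹).
r³/μ = 2.669×10⁶ s², so T = 2π × 1.634×10³ = 1.026×10⁴ s.
Converting: 1.026×10⁴ s ÷ 60.00 = 171.1 min.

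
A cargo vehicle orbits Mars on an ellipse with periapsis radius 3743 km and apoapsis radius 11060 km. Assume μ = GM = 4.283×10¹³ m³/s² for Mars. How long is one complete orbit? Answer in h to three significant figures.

Semi-major axis a = (r_p + r_a)/2 = (3743.0 + 11060)/2 = 7401.5 km = 7.402×10⁶ m.
By Kepler's third law T = 2π√(a³/μ) = 2π × 3.077×10³ = 1.933×10⁴ s.
= 5.370 h.

T ≈ 5.37 h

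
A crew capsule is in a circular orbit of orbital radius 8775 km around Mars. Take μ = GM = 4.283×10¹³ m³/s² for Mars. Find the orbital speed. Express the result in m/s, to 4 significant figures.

v ≈ 2209 m/s

r = 8775 km = 8.775×10⁶ m.
For a circular orbit v = √(μ/r) = √(4.283×10¹³ / 8.775×10⁶) = √(4.881×10⁶) = 2209 m/s.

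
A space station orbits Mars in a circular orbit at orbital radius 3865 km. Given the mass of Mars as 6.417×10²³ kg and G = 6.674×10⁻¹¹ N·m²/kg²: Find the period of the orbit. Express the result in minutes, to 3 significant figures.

T ≈ 122 minutes

μ = GM = 6.674×10⁻¹¹ × 6.417×10²³ = 4.283×10¹³ m³/s².
r = 3865 km = 3.865×10⁶ m.
Kepler's third law: T = 2π√(r³/μ) = 2π√((3.865×10⁶)³ / 4.283×10¹³).
r³/μ = 1.348×10⁶ s², so T = 2π × 1.161×10³ = 7.295×10³ s.
Converting: 7.295×10³ s ÷ 60.00 = 121.6 minutes.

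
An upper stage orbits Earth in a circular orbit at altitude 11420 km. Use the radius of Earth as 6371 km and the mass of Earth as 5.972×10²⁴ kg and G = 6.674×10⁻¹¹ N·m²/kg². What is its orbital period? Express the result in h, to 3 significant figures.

T ≈ 6.56 h

μ = GM = 6.674×10⁻¹¹ × 5.972×10²⁴ = 3.986×10¹⁴ m³/s².
r = 6371 + 11420 = 17791 km = 1.7791×10⁷ m.
Kepler's third law: T = 2π√(r³/μ) = 2π√((1.779×10⁷)³ / 3.986×10¹⁴).
r³/μ = 1.413×10⁷ s², so T = 2π × 3.759×10³ = 2.362×10⁴ s.
Converting: 2.362×10⁴ s ÷ 3600 = 6.560 h.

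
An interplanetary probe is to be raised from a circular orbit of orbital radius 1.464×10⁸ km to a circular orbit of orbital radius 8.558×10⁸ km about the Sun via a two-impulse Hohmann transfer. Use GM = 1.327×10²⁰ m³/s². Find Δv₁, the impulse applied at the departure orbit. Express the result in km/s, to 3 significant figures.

r₁ = 1.464×10⁸ km = 1.464×10¹¹ m.
r₂ = 8.558×10⁸ km = 8.558×10¹¹ m.
Transfer ellipse a_t = (r₁ + r₂)/2 = 5.011×10¹¹ m.
At r₁: circular v_c1 = √(μ/r₁) = 30110 m/s; transfer-perihelion v_p = √[μ(2/r₁ − 1/a_t)] = 39340 m/s.
Δv₁ = v_p − v_c1 = 9238 m/s.
= 9.238 km/s.

Δv ≈ 9.24 km/s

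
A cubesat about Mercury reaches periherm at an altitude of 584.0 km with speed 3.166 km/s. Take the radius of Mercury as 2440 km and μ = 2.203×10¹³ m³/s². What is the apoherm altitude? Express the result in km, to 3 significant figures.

r_p = 2440 + 584.0 = 3024.0 km = 3.024×10⁶ m.
Specific energy ε = v²/2 − μ/r = -2.273×10⁶ J/kg, so a = −μ/(2ε) = 4.845×10⁶ m.
The apsides satisfy r_p + r_a = 2a, so the apoherm radius is 2a − r_p = 6.667×10⁶ m = 6666.9 km.
Apoherm altitude = 6666.9 − 2440 = 4226.9 km.

apoherm altitude ≈ 4230 km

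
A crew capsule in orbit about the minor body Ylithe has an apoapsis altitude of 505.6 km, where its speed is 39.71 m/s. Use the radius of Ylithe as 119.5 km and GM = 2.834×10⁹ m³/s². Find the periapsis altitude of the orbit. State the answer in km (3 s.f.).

periapsis altitude ≈ 12.1 km

r_a = 119.5 + 505.6 = 625.10 km = 6.251×10⁵ m.
Specific energy ε = v²/2 − μ/r = -3.745×10³ J/kg, so a = −μ/(2ε) = 3.783×10⁵ m.
The apsides satisfy r_p + r_a = 2a, so the periapsis radius is 2a − r_a = 1.316×10⁵ m = 131.60 km.
Periapsis altitude = 131.60 − 119.5 = 12.095 km.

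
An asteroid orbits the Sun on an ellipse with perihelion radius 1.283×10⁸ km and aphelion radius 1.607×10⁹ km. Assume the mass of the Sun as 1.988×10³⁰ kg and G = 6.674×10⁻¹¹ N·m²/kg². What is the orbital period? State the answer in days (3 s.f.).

T ≈ 5100 days

μ = GM = 6.674×10⁻¹¹ × 1.988×10³⁰ = 1.327×10²⁰ m³/s².
Semi-major axis a = (r_p + r_a)/2 = (1.2830×10⁸ + 1.6070×10⁹)/2 = 8.6765×10⁸ km = 8.676×10¹¹ m.
By Kepler's third law T = 2π√(a³/μ) = 2π × 7.016×10⁷ = 4.409×10⁸ s.
= 5102 days.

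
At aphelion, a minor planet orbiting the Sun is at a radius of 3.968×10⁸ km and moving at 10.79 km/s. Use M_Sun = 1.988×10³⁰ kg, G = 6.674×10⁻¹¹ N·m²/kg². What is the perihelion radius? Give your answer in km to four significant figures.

perihelion radius ≈ 8.364×10⁷ km

μ = GM = 6.674×10⁻¹¹ × 1.988×10³⁰ = 1.327×10²⁰ m³/s².
r_a = 3.968×10¹¹ m.
Specific energy ε = v²/2 − μ/r = -2.762×10⁸ J/kg, so a = −μ/(2ε) = 2.402×10¹¹ m.
The apsides satisfy r_p + r_a = 2a, so the perihelion radius is 2a − r_a = 8.364×10¹⁰ m = 8.3642×10⁷ km.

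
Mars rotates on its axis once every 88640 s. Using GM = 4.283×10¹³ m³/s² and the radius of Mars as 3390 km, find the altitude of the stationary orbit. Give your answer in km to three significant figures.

A synchronous orbit has period T, so by Kepler's third law a = (μT²/4π²)^(1/3).
μT²/4π² = 4.283×10¹³ × (8.864×10⁴)² / 39.48 = 8.524×10²¹ m³.
a = 2.043×10⁷ m = 20428 km.
Altitude h = a − R = 20428 − 3390 = 17038 km.

h_sync ≈ 17000 km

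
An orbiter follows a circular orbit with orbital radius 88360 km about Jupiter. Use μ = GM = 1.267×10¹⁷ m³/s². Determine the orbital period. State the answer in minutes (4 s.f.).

r = 88360 km = 8.836×10⁷ m.
Kepler's third law: T = 2π√(r³/μ) = 2π√((8.836×10⁷)³ / 1.267×10¹⁷).
r³/μ = 5.445×10⁶ s², so T = 2π × 2.333×10³ = 1.466×10⁴ s.
Converting: 1.466×10⁴ s ÷ 60.00 = 244.4 minutes.

T ≈ 244.4 minutes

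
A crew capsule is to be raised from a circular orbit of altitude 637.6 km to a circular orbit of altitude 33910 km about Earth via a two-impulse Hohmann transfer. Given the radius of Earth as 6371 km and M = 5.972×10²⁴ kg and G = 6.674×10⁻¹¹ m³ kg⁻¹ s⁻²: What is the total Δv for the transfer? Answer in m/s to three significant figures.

Δv_total ≈ 3730 m/s

μ = GM = 6.674×10⁻¹¹ × 5.972×10²⁴ = 3.986×10¹⁴ m³/s².
r₁ = 6371 + 637.6 = 7008.6 km = 7.0086×10⁶ m.
r₂ = 6371 + 33910 = 40281 km = 4.0281×10⁷ m.
Transfer ellipse a_t = (r₁ + r₂)/2 = 2.364×10⁷ m.
At r₁: circular v_c1 = √(μ/r₁) = 7541 m/s; transfer-perigee v_p = √[μ(2/r₁ − 1/a_t)] = 9843 m/s.
Δv₁ = v_p − v_c1 = 2302 m/s.
At r₂: circular v_c2 = √(μ/r₂) = 3146 m/s; transfer-apogee v_a = √[μ(2/r₂ − 1/a_t)] = 1713 m/s.
Δv₂ = v_c2 − v_a = 1433 m/s.
Total Δv = Δv₁ + Δv₂ = 3735 m/s.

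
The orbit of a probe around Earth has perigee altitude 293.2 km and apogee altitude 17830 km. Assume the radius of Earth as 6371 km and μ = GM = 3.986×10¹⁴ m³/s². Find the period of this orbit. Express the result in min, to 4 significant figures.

r_p = 6371 + 293.2 = 6664.2 km = 6.6642×10⁶ m.
r_a = 6371 + 17830 = 24201 km = 2.4201×10⁷ m.
Semi-major axis a = (r_p + r_a)/2 = (6664.2 + 24201)/2 = 15433 km = 1.543×10⁷ m.
By Kepler's third law T = 2π√(a³/μ) = 2π × 3.037×10³ = 1.908×10⁴ s.
= 318.0 min.

T ≈ 318.0 min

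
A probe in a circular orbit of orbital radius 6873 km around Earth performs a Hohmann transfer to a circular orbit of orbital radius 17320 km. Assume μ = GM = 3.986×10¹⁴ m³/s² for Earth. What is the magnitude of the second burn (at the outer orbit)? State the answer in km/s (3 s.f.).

Δv ≈ 1.18 km/s

r₁ = 6873 km = 6.873×10⁶ m.
r₂ = 17320 km = 1.732×10⁷ m.
Transfer ellipse a_t = (r₁ + r₂)/2 = 1.210×10⁷ m.
At r₁: circular v_c1 = √(μ/r₁) = 7615 m/s; transfer-perigee v_p = √[μ(2/r₁ − 1/a_t)] = 9113 m/s.
At r₂: circular v_c2 = √(μ/r₂) = 4797 m/s; transfer-apogee v_a = √[μ(2/r₂ − 1/a_t)] = 3616 m/s.
Δv₂ = v_c2 − v_a = 1181 m/s.
= 1.181 km/s.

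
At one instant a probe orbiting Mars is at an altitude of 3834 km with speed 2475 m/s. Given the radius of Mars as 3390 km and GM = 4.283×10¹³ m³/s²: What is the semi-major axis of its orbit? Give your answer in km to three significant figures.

a ≈ 7470 km

r = 3390 + 3834 = 7224.0 km = 7.224×10⁶ m.
Specific orbital energy ε = v²/2 − μ/r = (2475)²/2 − 4.283×10¹³/7.224×10⁶ = -2.866×10⁶ J/kg.
Since ε = −μ/(2a), a = −μ/(2ε) = 7.472×10⁶ m = 7472.0 km.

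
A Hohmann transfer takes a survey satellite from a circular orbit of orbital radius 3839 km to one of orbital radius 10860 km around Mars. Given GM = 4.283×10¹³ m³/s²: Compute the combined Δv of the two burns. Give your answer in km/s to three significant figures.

Δv_total ≈ 1.27 km/s

r₁ = 3839 km = 3.839×10⁶ m.
r₂ = 10860 km = 1.086×10⁷ m.
Transfer ellipse a_t = (r₁ + r₂)/2 = 7.350×10⁶ m.
At r₁: circular v_c1 = √(μ/r₁) = 3340 m/s; transfer-periapsis v_p = √[μ(2/r₁ − 1/a_t)] = 4060 m/s.
Δv₁ = v_p − v_c1 = 720.1 m/s.
At r₂: circular v_c2 = √(μ/r₂) = 1986 m/s; transfer-apoapsis v_a = √[μ(2/r₂ − 1/a_t)] = 1435 m/s.
Δv₂ = v_c2 − v_a = 550.6 m/s.
Total Δv = Δv₁ + Δv₂ = 1271 m/s = 1.271 km/s.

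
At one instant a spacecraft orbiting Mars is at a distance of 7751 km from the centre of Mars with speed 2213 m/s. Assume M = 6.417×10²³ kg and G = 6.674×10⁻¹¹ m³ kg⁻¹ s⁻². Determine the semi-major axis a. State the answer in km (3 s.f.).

μ = GM = 6.674×10⁻¹¹ × 6.417×10²³ = 4.283×10¹³ m³/s².
r = 7.751×10⁶ m.
Vis-viva rearranged: 1/a = 2/r − v²/μ = 2.580×10⁻⁷ − 1.144×10⁻⁷ = 1.437×10⁻⁷ m⁻¹.
a = 6.960×10⁶ m = 6960.0 km.

a ≈ 6960 km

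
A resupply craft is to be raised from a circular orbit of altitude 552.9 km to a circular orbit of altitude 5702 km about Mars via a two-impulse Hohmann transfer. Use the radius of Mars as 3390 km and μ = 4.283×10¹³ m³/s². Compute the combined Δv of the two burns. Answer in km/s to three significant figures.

Δv_total ≈ 1.08 km/s

r₁ = 3390 + 552.9 = 3942.9 km = 3.9429×10⁶ m.
r₂ = 3390 + 5702 = 9092.0 km = 9.0920×10⁶ m.
Transfer ellipse a_t = (r₁ + r₂)/2 = 6.517×10⁶ m.
At r₁: circular v_c1 = √(μ/r₁) = 3296 m/s; transfer-periapsis v_p = √[μ(2/r₁ − 1/a_t)] = 3893 m/s.
Δv₁ = v_p − v_c1 = 596.9 m/s.
At r₂: circular v_c2 = √(μ/r₂) = 2170 m/s; transfer-apoapsis v_a = √[μ(2/r₂ − 1/a_t)] = 1688 m/s.
Δv₂ = v_c2 − v_a = 482.3 m/s.
Total Δv = Δv₁ + Δv₂ = 1079 m/s = 1.079 km/s.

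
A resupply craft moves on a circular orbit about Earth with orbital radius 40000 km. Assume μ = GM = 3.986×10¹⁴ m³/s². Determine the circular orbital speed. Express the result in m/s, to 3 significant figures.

r = 40000 km = 4.000×10⁷ m.
For a circular orbit v = √(μ/r) = √(3.986×10¹⁴ / 4.000×10⁷) = √(9.965×10⁶) = 3157 m/s.

v ≈ 3160 m/s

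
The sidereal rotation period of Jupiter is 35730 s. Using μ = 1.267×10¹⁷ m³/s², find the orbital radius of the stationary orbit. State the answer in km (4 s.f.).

r_sync ≈ 1.600×10⁵ km

A synchronous orbit has period T, so by Kepler's third law a = (μT²/4π²)^(1/3).
μT²/4π² = 1.267×10¹⁷ × (3.573×10⁴)² / 39.48 = 4.097×10²⁴ m³.
a = 1.600×10⁸ m = 1.6002×10⁵ km.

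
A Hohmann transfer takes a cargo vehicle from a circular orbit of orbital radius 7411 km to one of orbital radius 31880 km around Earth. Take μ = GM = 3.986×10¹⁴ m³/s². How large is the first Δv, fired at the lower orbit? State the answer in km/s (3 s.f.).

Δv ≈ 2.01 km/s

r₁ = 7411 km = 7.411×10⁶ m.
r₂ = 31880 km = 3.188×10⁷ m.
Transfer ellipse a_t = (r₁ + r₂)/2 = 1.965×10⁷ m.
At r₁: circular v_c1 = √(μ/r₁) = 7334 m/s; transfer-perigee v_p = √[μ(2/r₁ − 1/a_t)] = 9342 m/s.
Δv₁ = v_p − v_c1 = 2009 m/s.
= 2.009 km/s.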